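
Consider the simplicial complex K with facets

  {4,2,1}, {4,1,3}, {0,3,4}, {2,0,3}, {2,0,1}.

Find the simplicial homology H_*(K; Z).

We work with the vertex ordering 0 < 1 < 2 < 3 < 4. The simplices of K, each written with vertices in increasing order, are:

  0-simplices (5): [0], [1], [2], [3], [4]
  1-simplices (10): [0,1], [0,2], [0,3], [0,4], [1,2], [1,3], [1,4], [2,3], [2,4], [3,4]
  2-simplices (5): [0,1,2], [0,2,3], [0,3,4], [1,2,4], [1,3,4]

giving chain groups C_0 ≅ Z^5, C_1 ≅ Z^10, C_2 ≅ Z^5.

∂_1: C_1 → C_0 sends each edge [p,q] (with p < q) to q − p. For instance
  ∂[1,3] = [3] − [1].
As a 5×10 matrix over Z this has rank 4, with invariant factors (1,1,1,1).

The boundary map ∂_2: C_2 → C_1 acts by ∂[p,q,r] = [q,r] − [p,r] + [p,q]. For instance
  ∂[1,3,4] = [3,4] − [1,4] + [1,3],
  ∂[1,2,4] = [2,4] − [1,4] + [1,2].
The 10×5 boundary matrix has rank 5 and Smith normal form diag(1,1,1,1,1).

Reading off H_k = ker ∂_k / im ∂_{k+1}:

  H_0: rank C_0 − rank ∂_1 = 5 − 4 = 1, and the invariant factors of ∂_1 are all 1, so H_0 ≅ Z.
  H_1: rank ker ∂_1 − rank ∂_2 = (10 − 4) − 5 = 1, and the invariant factors of ∂_2 are all 1, so H_1 ≅ Z.
  H_2: rank ker ∂_2 − rank ∂_3 = (5 − 5) − 0 = 0, and there is no ∂_3, so H_2 ≅ 0.

H_0 ≅ Z,  H_1 ≅ Z,  H_2 = 0.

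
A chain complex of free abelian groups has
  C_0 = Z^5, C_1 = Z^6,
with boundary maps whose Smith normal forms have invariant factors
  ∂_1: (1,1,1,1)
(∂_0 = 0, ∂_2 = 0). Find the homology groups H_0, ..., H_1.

H_0: b_0 = 5 − 0 − 4 = 1; torsion from ∂_1 factors > 1: none. So H_0 ≅ Z.
H_1: b_1 = 6 − 4 − 0 = 2; torsion from ∂_2 factors > 1: none. So H_1 ≅ Z^2.

H_0 ≅ Z,  H_1 ≅ Z^2.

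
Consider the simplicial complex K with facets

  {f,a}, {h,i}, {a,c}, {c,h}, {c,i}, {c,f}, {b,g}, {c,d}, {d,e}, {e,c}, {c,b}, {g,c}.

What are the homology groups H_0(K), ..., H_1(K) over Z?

H_0 = Z,  H_1 = Z^4.

Order the vertices as a < b < c < d < e < f < g < h < i. Listing each simplex with vertices in this order, K has dimension 1 with simplices:

  0-simplices (9): a, b, c, d, e, f, g, h, i
  1-simplices (12): ac, af, bc, bg, cd, ce, cf, cg, ch, ci, de, hi

giving chain groups C_0 ≅ Z^9, C_1 ≅ Z^12.

The boundary map ∂_1: C_1 → C_0 is given by ∂[p,q] = [q] − [p]. For instance
  ∂de = e − d.
The resulting 9×12 matrix has rank 8, and its Smith normal form has invariant factors (1,1,1,1,1,1,1,1).

Computing H_k = (kernel of ∂_k) / (image of ∂_{k+1}):

  H_0: rank C_0 − rank ∂_1 = 9 − 8 = 1, and the invariant factors of ∂_1 are all 1, so H_0 = Z.
  H_1: rank ker ∂_1 − rank ∂_2 = (12 − 8) − 0 = 4, and there is no ∂_2, so H_1 = Z^4.

As a check, the Euler characteristic is 9 − 12 = -3, which agrees with 1 − 4 = -3.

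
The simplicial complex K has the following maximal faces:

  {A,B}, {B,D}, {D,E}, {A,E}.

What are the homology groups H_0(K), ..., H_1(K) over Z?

H_0 = Z,  H_1 = Z.

K has 4 vertices, 4 edges.
rank ∂_0 = 0, rank ∂_1 = 3 ⇒ b_0 = 4 − 0 − 3 = 1; all invariant factors of ∂_1 are 1 so no torsion. So H_0 ≅ Z.
rank ∂_1 = 3, rank ∂_2 = 0 ⇒ b_1 = 4 − 3 − 0 = 1. So H_1 ≅ Z.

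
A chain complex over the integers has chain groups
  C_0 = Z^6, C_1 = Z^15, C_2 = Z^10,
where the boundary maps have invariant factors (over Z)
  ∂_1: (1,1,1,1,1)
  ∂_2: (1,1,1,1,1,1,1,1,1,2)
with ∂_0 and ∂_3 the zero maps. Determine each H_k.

H_0 ≅ Z,  H_1 ≅ Z/2,  H_2 = 0.

H_0: b_0 = 6 − 0 − 5 = 1; torsion from ∂_1 factors > 1: none. So H_0 ≅ Z.
H_1: b_1 = 15 − 5 − 10 = 0; torsion from ∂_2 factors > 1: [2]. So H_1 ≅ Z/2.
H_2: b_2 = 10 − 10 − 0 = 0; torsion from ∂_3 factors > 1: none. So H_2 ≅ 0.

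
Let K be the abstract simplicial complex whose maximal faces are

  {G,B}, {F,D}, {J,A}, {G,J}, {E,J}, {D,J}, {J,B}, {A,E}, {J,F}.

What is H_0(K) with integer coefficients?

H_0 = Z.

K has 7 vertices, 9 edges.
rank ∂_0 = 0, rank ∂_1 = 6 ⇒ b_0 = 7 − 0 − 6 = 1; all invariant factors of ∂_1 are 1 so no torsion. So H_0 = Z.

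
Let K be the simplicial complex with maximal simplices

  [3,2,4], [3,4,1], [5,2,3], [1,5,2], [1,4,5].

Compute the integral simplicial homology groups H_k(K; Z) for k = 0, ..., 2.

K has 5 vertices, 10 edges, 5 triangles.
rank ∂_0 = 0, rank ∂_1 = 4 ⇒ b_0 = 5 − 0 − 4 = 1; all invariant factors of ∂_1 are 1 so no torsion. So H_0 ≅ Z.
rank ∂_1 = 4, rank ∂_2 = 5 ⇒ b_1 = 10 − 4 − 5 = 1; all invariant factors of ∂_2 are 1 so no torsion. So H_1 ≅ Z.
rank ∂_2 = 5, rank ∂_3 = 0 ⇒ b_2 = 5 − 5 − 0 = 0. So H_2 ≅ 0.

H_0 ≅ Z,  H_1 ≅ Z,  H_2 = 0.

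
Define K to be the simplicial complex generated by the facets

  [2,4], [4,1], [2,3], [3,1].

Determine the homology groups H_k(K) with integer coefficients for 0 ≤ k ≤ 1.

Order the vertices as 1 < 2 < 3 < 4. Listing each simplex with vertices in this order, K has dimension 1 with simplices:

  0-simplices (4): [1], [2], [3], [4]
  1-simplices (4): [1,3], [1,4], [2,3], [2,4]

so the chain groups are C_0 ≅ Z^4, C_1 ≅ Z^4.

The boundary map ∂_1: C_1 → C_0 is given by ∂[p,q] = [q] − [p]. For instance
  ∂[2,3] = [3] − [2].
As a 4×4 matrix over Z this has rank 3, with invariant factors (1,1,1).

Now H_k = ker ∂_k / im ∂_{k+1}, so:

  H_0: rank C_0 − rank ∂_1 = 4 − 3 = 1, and the invariant factors of ∂_1 are all 1, so H_0 ≅ Z.
  H_1: rank ker ∂_1 − rank ∂_2 = (4 − 3) − 0 = 1, and there is no ∂_2, so H_1 ≅ Z.

As a check, the Euler characteristic is 4 − 4 = 0, which agrees with 1 − 1 = 0.

H_0 = Z,  H_1 = Z.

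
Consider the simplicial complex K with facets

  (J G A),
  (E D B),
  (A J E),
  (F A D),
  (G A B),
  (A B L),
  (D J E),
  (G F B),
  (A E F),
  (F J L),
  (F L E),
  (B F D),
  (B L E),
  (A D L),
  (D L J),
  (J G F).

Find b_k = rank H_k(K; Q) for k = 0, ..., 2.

Take the total order A < B < D < E < F < G < J < L on the vertex set. Then K (dimension 2) consists of the simplices:

  0-simplices (8): A, B, D, E, F, G, J, L
  1-simplices (24): AB, AD, AE, AF, AG, AJ, AL, BD, BE, BF, BG, BL, DE, DF, DJ, DL, EF, EJ, EL, FG, FJ, FL, GJ, JL
  2-simplices (16): ABG, ABL, ADF, ADL, AEF, AEJ, AGJ, BDE, BDF, BEL, BFG, DEJ, DJL, EFL, FGJ, FJL

Hence C_0 ≅ Z^8, C_1 ≅ Z^24, C_2 ≅ Z^16.

The boundary map ∂_1: C_1 → C_0 is given by ∂[p,q] = [q] − [p]. For instance
  ∂DJ = J − D.
This gives a 8×24 integer matrix of rank 7; reducing to Smith normal form yields diagonal entries (1,1,1,1,1,1,1).

The boundary map ∂_2: C_2 → C_1 sends each 2-simplex [p,q,r] to [q,r] − [p,r] + [p,q]. For instance
  ∂BEL = EL − BL + BE,
  ∂ABL = BL − AL + AB.
The resulting 24×16 matrix has rank 15, and its Smith normal form has invariant factors (1,1,1,1,1,1,1,1,1,1,1,1,1,1,1).

From H_k ≅ ker(∂_k) / im(∂_{k+1}) we obtain:

  H_0: rank C_0 − rank ∂_1 = 8 − 7 = 1, and the invariant factors of ∂_1 are all 1, so H_0 ≅ Z.
  H_1: rank ker ∂_1 − rank ∂_2 = (24 − 7) − 15 = 2, and the invariant factors of ∂_2 are all 1, so H_1 ≅ Z^2.
  H_2: rank ker ∂_2 − rank ∂_3 = (16 − 15) − 0 = 1, and there is no ∂_3, so H_2 ≅ Z.

As a check, the Euler characteristic is 8 − 24 + 16 = 0, which agrees with 1 − 2 + 1 = 0.

Hence the Betti numbers are b_0 = 1, b_1 = 2, b_2 = 1.

b_0 = 1, b_1 = 2, b_2 = 1.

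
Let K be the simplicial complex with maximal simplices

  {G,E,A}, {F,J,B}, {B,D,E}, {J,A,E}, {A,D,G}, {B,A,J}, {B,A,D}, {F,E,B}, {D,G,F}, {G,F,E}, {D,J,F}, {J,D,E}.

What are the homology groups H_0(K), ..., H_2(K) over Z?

Order the vertices as A < B < D < E < F < G < J. Listing each simplex with vertices in this order, K has dimension 2 with simplices:

  0-simplices (7): A, B, D, E, F, G, J
  1-simplices (18): AB, AD, AE, AG, AJ, BD, BE, BF, BJ, DE, DF, DG, DJ, EF, EG, EJ, FG, FJ
  2-simplices (12): ABD, ABJ, ADG, AEG, AEJ, BDE, BEF, BFJ, DEJ, DFG, DFJ, EFG

Hence C_0 ≅ Z^7, C_1 ≅ Z^18, C_2 ≅ Z^12.

Boundary ∂_1: C_1 → C_0 is given by ∂[p,q] = [q] − [p]. For instance
  ∂EF = F − E.
The 7×18 boundary matrix has rank 6 and Smith normal form diag(1,1,1,1,1,1).

∂_2: C_2 → C_1 sends each 2-simplex [p,q,r] to [q,r] − [p,r] + [p,q]. For instance
  ∂AEJ = EJ − AJ + AE,
  ∂EFG = FG − EG + EF.
As a 18×12 matrix over Z this has rank 12, with invariant factors (1,1,1,1,1,1,1,1,1,1,1,2).

Now H_k = ker ∂_k / im ∂_{k+1}, so:

  H_0: rank C_0 − rank ∂_1 = 7 − 6 = 1, and the invariant factors of ∂_1 are all 1, so H_0 ≅ Z.
  H_1: rank ker ∂_1 − rank ∂_2 = (18 − 6) − 12 = 0, and ∂_2 has invariant factor 2 > 1, so H_1 ≅ Z/2.
  H_2: rank ker ∂_2 − rank ∂_3 = (12 − 12) − 0 = 0, and there is no ∂_3, so H_2 ≅ 0.

H_0 = Z,  H_1 = Z/2,  H_2 = 0.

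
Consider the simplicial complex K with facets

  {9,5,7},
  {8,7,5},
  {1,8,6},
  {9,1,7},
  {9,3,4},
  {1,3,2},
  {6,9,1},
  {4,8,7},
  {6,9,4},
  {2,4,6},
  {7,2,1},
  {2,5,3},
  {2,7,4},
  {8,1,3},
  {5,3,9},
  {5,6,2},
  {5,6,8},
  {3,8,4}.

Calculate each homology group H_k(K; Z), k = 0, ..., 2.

We work with the vertex ordering 1 < 2 < 3 < 4 < 5 < 6 < 7 < 8 < 9. The simplices of K, each written with vertices in increasing order, are:

  0-simplices (9): [1], [2], [3], [4], [5], [6], [7], [8], [9]
  1-simplices (27): (27 of them)
  2-simplices (18): [1,2,3], [1,2,7], [1,3,8], [1,6,8], [1,6,9], [1,7,9], [2,3,5], [2,4,6], [2,4,7], [2,5,6], [3,4,8], [3,4,9], [3,5,9], [4,6,9], [4,7,8], [5,6,8], [5,7,8], [5,7,9]

so the chain groups are C_0 ≅ Z^9, C_1 ≅ Z^27, C_2 ≅ Z^18.

Boundary ∂_1: C_1 → C_0 is given by ∂[p,q] = [q] − [p].
The 9×27 boundary matrix has rank 8 and Smith normal form diag(1,1,1,1,1,1,1,1).

The boundary map ∂_2: C_2 → C_1 acts by ∂[p,q,r] = [q,r] − [p,r] + [p,q]. For instance
  ∂[1,7,9] = [7,9] − [1,9] + [1,7],
  ∂[2,4,7] = [4,7] − [2,7] + [2,4].
This gives a 27×18 integer matrix of rank 17; reducing to Smith normal form yields diagonal entries (1,1,1,1,1,1,1,1,1,1,1,1,1,1,1,1,1).

Computing H_k = (kernel of ∂_k) / (image of ∂_{k+1}):

  H_0: rank C_0 − rank ∂_1 = 9 − 8 = 1, and the invariant factors of ∂_1 are all 1, so H_0 = Z.
  H_1: rank ker ∂_1 − rank ∂_2 = (27 − 8) − 17 = 2, and the invariant factors of ∂_2 are all 1, so H_1 = Z^2.
  H_2: rank ker ∂_2 − rank ∂_3 = (18 − 17) − 0 = 1, and there is no ∂_3, so H_2 = Z.

(K is a triangulation of the torus T^2.)

H_0 ≅ Z,  H_1 ≅ Z^2,  H_2 ≅ Z.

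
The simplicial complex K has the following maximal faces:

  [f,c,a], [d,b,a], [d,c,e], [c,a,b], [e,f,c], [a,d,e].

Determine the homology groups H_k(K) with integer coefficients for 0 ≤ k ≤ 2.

K has 6 vertices, 12 edges, 6 triangles.
rank ∂_0 = 0, rank ∂_1 = 5 ⇒ b_0 = 6 − 0 − 5 = 1; all invariant factors of ∂_1 are 1 so no torsion. So H_0 = Z.
rank ∂_1 = 5, rank ∂_2 = 6 ⇒ b_1 = 12 − 5 − 6 = 1; all invariant factors of ∂_2 are 1 so no torsion. So H_1 = Z.
rank ∂_2 = 6, rank ∂_3 = 0 ⇒ b_2 = 6 − 6 − 0 = 0. So H_2 = 0.

H_0 ≅ Z,  H_1 ≅ Z,  H_2 = 0.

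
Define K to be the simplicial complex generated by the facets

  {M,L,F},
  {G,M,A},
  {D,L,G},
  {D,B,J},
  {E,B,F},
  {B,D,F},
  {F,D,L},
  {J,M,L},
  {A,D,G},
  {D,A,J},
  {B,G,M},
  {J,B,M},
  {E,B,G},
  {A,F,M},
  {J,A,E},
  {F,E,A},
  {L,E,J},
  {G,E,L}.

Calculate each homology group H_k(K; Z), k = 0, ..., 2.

H_0 ≅ Z,  H_1 ≅ Z^2,  H_2 ≅ Z.

Order the vertices as A < B < D < E < F < G < J < L < M. Listing each simplex with vertices in this order, K has dimension 2 with simplices:

  0-simplices (9): A, B, D, E, F, G, J, L, M
  1-simplices (27): AD, AE, AF, AG, AJ, AM, BD, BE, BF, BG, BJ, BM, DF, DG, DJ, DL, EF, EG, EJ, EL, FL, FM, GL, GM, JL, JM, LM
  2-simplices (18): ADG, ADJ, AEF, AEJ, AFM, AGM, BDF, BDJ, BEF, BEG, BGM, BJM, DFL, DGL, EGL, EJL, FLM, JLM

Hence C_0 ≅ Z^9, C_1 ≅ Z^27, C_2 ≅ Z^18.

∂_1: C_1 → C_0 is given by ∂[p,q] = [q] − [p]. For instance
  ∂GM = M − G.
The 9×27 boundary matrix has rank 8 and Smith normal form diag(1,1,1,1,1,1,1,1).

∂_2: C_2 → C_1 sends each 2-simplex [p,q,r] to [q,r] − [p,r] + [p,q]. For instance
  ∂BJM = JM − BM + BJ,
  ∂BGM = GM − BM + BG.
As a 27×18 matrix over Z this has rank 17, with invariant factors (1,1,1,1,1,1,1,1,1,1,1,1,1,1,1,1,1).

Reading off H_k = ker ∂_k / im ∂_{k+1}:

  H_0: rank C_0 − rank ∂_1 = 9 − 8 = 1, and the invariant factors of ∂_1 are all 1, so H_0 = Z.
  H_1: rank ker ∂_1 − rank ∂_2 = (27 − 8) − 17 = 2, and the invariant factors of ∂_2 are all 1, so H_1 = Z^2.
  H_2: rank ker ∂_2 − rank ∂_3 = (18 − 17) − 0 = 1, and there is no ∂_3, so H_2 = Z.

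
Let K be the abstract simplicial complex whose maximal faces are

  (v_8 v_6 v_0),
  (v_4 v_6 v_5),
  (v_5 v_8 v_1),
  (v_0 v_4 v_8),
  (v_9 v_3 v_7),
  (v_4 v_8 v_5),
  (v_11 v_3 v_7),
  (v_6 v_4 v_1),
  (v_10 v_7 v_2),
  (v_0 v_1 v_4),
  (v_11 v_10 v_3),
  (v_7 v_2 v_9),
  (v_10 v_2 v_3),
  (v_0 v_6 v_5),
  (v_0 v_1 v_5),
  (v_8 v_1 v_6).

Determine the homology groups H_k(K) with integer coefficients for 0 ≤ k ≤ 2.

We work with the vertex ordering v_0 < v_1 < v_2 < v_3 < v_4 < v_5 < v_6 < v_7 < v_8 < v_9 < v_10 < v_11. The simplices of K, each written with vertices in increasing order, are:

  0-simplices (12): [v_0], [v_1], [v_2], [v_3], [v_4], [v_5], [v_6], [v_7], [v_8], [v_9], [v_10], [v_11]
  1-simplices (27): (27 of them)
  2-simplices (16): (16 of them)

so the chain groups are C_0 ≅ Z^12, C_1 ≅ Z^27, C_2 ≅ Z^16.

The boundary map ∂_1: C_1 → C_0 is given by ∂[p,q] = [q] − [p].
This gives a 12×27 integer matrix of rank 10; reducing to Smith normal form yields diagonal entries (1,1,1,1,1,1,1,1,1,1).

∂_2: C_2 → C_1 sends each 2-simplex [p,q,r] to [q,r] − [p,r] + [p,q]. For instance
  ∂[v_1,v_6,v_8] = [v_6,v_8] − [v_1,v_8] + [v_1,v_6],
  ∂[v_0,v_5,v_6] = [v_5,v_6] − [v_0,v_6] + [v_0,v_5].
The 27×16 boundary matrix has rank 16 and Smith normal form diag(1,1,1,1,1,1,1,1,1,1,1,1,1,1,1,2).

From H_k ≅ ker(∂_k) / im(∂_{k+1}) we obtain:

  H_0: rank C_0 − rank ∂_1 = 12 − 10 = 2, and the invariant factors of ∂_1 are all 1, so H_0 = Z^2.
  H_1: rank ker ∂_1 − rank ∂_2 = (27 − 10) − 16 = 1, and ∂_2 has invariant factor 2 > 1, so H_1 = Z ⊕ Z/2.
  H_2: rank ker ∂_2 − rank ∂_3 = (16 − 16) − 0 = 0, and there is no ∂_3, so H_2 = 0.

H_0 ≅ Z^2,  H_1 ≅ Z ⊕ Z/2,  H_2 = 0.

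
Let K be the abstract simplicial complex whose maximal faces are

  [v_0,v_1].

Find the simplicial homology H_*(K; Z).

H_0 = Z,  H_1 = 0.

Fix the vertex order v_0 < v_1 and write every simplex with vertices in increasing order. Then dim K = 1 and the simplices of K are:

  0-simplices (2): [v_0], [v_1]
  1-simplices (1): [v_0,v_1]

so the chain groups are C_0 ≅ Z^2, C_1 ≅ Z^1.

∂_1: C_1 → C_0 is given by ∂[p,q] = [q] − [p]. For instance
  ∂[v_0,v_1] = [v_1] − [v_0].
As a 2×1 matrix over Z this has rank 1, with invariant factors (1).

Computing H_k = (kernel of ∂_k) / (image of ∂_{k+1}):

  H_0: rank C_0 − rank ∂_1 = 2 − 1 = 1, and the invariant factors of ∂_1 are all 1, so H_0 ≅ Z.
  H_1: rank ker ∂_1 − rank ∂_2 = (1 − 1) − 0 = 0, and there is no ∂_2, so H_1 ≅ 0.

As a check, the Euler characteristic is 2 − 1 = 1, which agrees with 1 − 0 = 1.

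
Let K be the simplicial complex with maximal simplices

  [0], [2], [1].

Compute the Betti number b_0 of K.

K has 3 vertices.
rank ∂_0 = 0, rank ∂_1 = 0 ⇒ b_0 = 3 − 0 − 0 = 3. So H_0 ≅ Z^3.

b_0 = 3.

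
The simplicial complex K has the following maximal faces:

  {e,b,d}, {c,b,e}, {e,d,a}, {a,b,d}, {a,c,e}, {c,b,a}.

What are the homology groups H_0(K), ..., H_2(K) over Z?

Take the total order a < b < c < d < e on the vertex set. Then K (dimension 2) consists of the simplices:

  0-simplices (5): a, b, c, d, e
  1-simplices (9): ab, ac, ad, ae, bc, bd, be, ce, de
  2-simplices (6): abc, abd, ace, ade, bce, bde

Hence C_0 ≅ Z^5, C_1 ≅ Z^9, C_2 ≅ Z^6.

∂_1: C_1 → C_0 sends each edge [p,q] (with p < q) to q − p. For instance
  ∂ce = e − c.
The 5×9 boundary matrix has rank 4 and Smith normal form diag(1,1,1,1).

The boundary map ∂_2: C_2 → C_1 acts by ∂[p,q,r] = [q,r] − [p,r] + [p,q]. For instance
  ∂ace = ce − ae + ac,
  ∂ade = de − ae + ad.
As a 9×6 matrix over Z this has rank 5, with invariant factors (1,1,1,1,1).

Now H_k = ker ∂_k / im ∂_{k+1}, so:

  H_0: rank C_0 − rank ∂_1 = 5 − 4 = 1, and the invariant factors of ∂_1 are all 1, so H_0 = Z.
  H_1: rank ker ∂_1 − rank ∂_2 = (9 − 4) − 5 = 0, and the invariant factors of ∂_2 are all 1, so H_1 = 0.
  H_2: rank ker ∂_2 − rank ∂_3 = (6 − 5) − 0 = 1, and there is no ∂_3, so H_2 = Z.

(K is a triangulation of the 2-sphere S^2.)

H_0 = Z,  H_1 = 0,  H_2 = Z.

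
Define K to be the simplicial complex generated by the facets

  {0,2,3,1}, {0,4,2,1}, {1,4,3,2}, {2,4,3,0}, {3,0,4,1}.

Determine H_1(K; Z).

Take the total order 0 < 1 < 2 < 3 < 4 on the vertex set. Then K (dimension 3) consists of the simplices:

  0-simplices (5): [0], [1], [2], [3], [4]
  1-simplices (10): [0,1], [0,2], [0,3], [0,4], [1,2], [1,3], [1,4], [2,3], [2,4], [3,4]
  2-simplices (10): [0,1,2], [0,1,3], [0,1,4], [0,2,3], [0,2,4], [0,3,4], [1,2,3], [1,2,4], [1,3,4], [2,3,4]
  3-simplices (5): [0,1,2,3], [0,1,2,4], [0,1,3,4], [0,2,3,4], [1,2,3,4]

so the chain groups are C_0 ≅ Z^5, C_1 ≅ Z^10, C_2 ≅ Z^10, C_3 ≅ Z^5.

Boundary ∂_1: C_1 → C_0 is given by ∂[p,q] = [q] − [p]. For instance
  ∂[0,1] = [1] − [0].
As a 5×10 matrix over Z this has rank 4, with invariant factors (1,1,1,1).

Boundary ∂_2: C_2 → C_1 maps a triangle to the signed sum of its edges. For instance
  ∂[1,2,4] = [2,4] − [1,4] + [1,2],
  ∂[0,2,3] = [2,3] − [0,3] + [0,2].
This gives a 10×10 integer matrix of rank 6; reducing to Smith normal form yields diagonal entries (1,1,1,1,1,1).

The boundary map ∂_3: C_3 → C_2 sends each 3-simplex σ to the alternating sum Σ_i (−1)^i (σ with its i-th vertex removed). For instance
  ∂[0,1,2,4] = [1,2,4] − [0,2,4] + [0,1,4] − [0,1,2],
  ∂[0,1,3,4] = [1,3,4] − [0,3,4] + [0,1,4] − [0,1,3].
The 10×5 boundary matrix has rank 4 and Smith normal form diag(1,1,1,1).

Now H_k = ker ∂_k / im ∂_{k+1}, so:

  H_1: rank ker ∂_1 − rank ∂_2 = (10 − 4) − 6 = 0, and the invariant factors of ∂_2 are all 1, so H_1 = 0.

(K is a triangulation of the 3-sphere S^3.)

H_1 ≅ 0.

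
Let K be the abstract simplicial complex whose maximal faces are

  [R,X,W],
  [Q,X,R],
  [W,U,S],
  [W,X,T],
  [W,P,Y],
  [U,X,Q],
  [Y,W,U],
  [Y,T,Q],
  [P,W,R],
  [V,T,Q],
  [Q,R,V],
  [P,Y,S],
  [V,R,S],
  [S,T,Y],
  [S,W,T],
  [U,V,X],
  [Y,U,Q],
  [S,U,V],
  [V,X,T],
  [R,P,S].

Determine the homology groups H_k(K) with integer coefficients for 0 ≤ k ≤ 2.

H_0 ≅ Z,  H_1 ≅ Z ⊕ Z/2,  H_2 = 0.

We work with the vertex ordering P < Q < R < S < T < U < V < W < X < Y. The simplices of K, each written with vertices in increasing order, are:

  0-simplices (10): P, Q, R, S, T, U, V, W, X, Y
  1-simplices (30): PR, PS, PW, PY, QR, QT, QU, QV, QX, QY, RS, RV, RW, RX, ST, SU, SV, SW, SY, TV, TW, TX, TY, UV, UW, UX, UY, VX, WX, WY
  2-simplices (20): PRS, PRW, PSY, PWY, QRV, QRX, QTV, QTY, QUX, QUY, RSV, RWX, STW, STY, SUV, SUW, TVX, TWX, UVX, UWY

giving chain groups C_0 ≅ Z^10, C_1 ≅ Z^30, C_2 ≅ Z^20.

The boundary map ∂_1: C_1 → C_0 sends each edge [p,q] (with p < q) to q − p.
As a 10×30 matrix over Z this has rank 9, with invariant factors (1,1,1,1,1,1,1,1,1).

The boundary map ∂_2: C_2 → C_1 maps a triangle to the signed sum of its edges. For instance
  ∂SUW = UW − SW + SU,
  ∂STW = TW − SW + ST.
As a 30×20 matrix over Z this has rank 20, with invariant factors (1,1,1,1,1,1,1,1,1,1,1,1,1,1,1,1,1,1,1,2).

Now H_k = ker ∂_k / im ∂_{k+1}, so:

  H_0: rank C_0 − rank ∂_1 = 10 − 9 = 1, and the invariant factors of ∂_1 are all 1, so H_0 ≅ Z.
  H_1: rank ker ∂_1 − rank ∂_2 = (30 − 9) − 20 = 1, and ∂_2 has invariant factor 2 > 1, so H_1 ≅ Z ⊕ Z/2.
  H_2: rank ker ∂_2 − rank ∂_3 = (20 − 20) − 0 = 0, and there is no ∂_3, so H_2 ≅ 0.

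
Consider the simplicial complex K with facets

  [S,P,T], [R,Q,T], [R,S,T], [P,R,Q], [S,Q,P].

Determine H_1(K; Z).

Order the vertices as P < Q < R < S < T. Listing each simplex with vertices in this order, K has dimension 2 with simplices:

  0-simplices (5): P, Q, R, S, T
  1-simplices (10): PQ, PR, PS, PT, QR, QS, QT, RS, RT, ST
  2-simplices (5): PQR, PQS, PST, QRT, RST

Hence C_0 ≅ Z^5, C_1 ≅ Z^10, C_2 ≅ Z^5.

The boundary map ∂_1: C_1 → C_0 maps an edge to its endpoints' difference, ∂[p,q] = q − p. For instance
  ∂PR = R − P.
The resulting 5×10 matrix has rank 4, and its Smith normal form has invariant factors (1,1,1,1).

The boundary map ∂_2: C_2 → C_1 maps a triangle to the signed sum of its edges. For instance
  ∂PQS = QS − PS + PQ,
  ∂RST = ST − RT + RS.
This gives a 10×5 integer matrix of rank 5; reducing to Smith normal form yields diagonal entries (1,1,1,1,1).

Now H_k = ker ∂_k / im ∂_{k+1}, so:

  H_1: rank ker ∂_1 − rank ∂_2 = (10 − 4) − 5 = 1, and the invariant factors of ∂_2 are all 1, so H_1 = Z.

H_1 ≅ Z.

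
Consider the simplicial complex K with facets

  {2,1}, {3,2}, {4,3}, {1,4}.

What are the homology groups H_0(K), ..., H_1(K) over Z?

H_0 = Z,  H_1 = Z.

Fix the vertex order 1 < 2 < 3 < 4 and write every simplex with vertices in increasing order. Then dim K = 1 and the simplices of K are:

  0-simplices (4): [1], [2], [3], [4]
  1-simplices (4): [1,2], [1,4], [2,3], [3,4]

so the chain groups are C_0 ≅ Z^4, C_1 ≅ Z^4.

Boundary ∂_1: C_1 → C_0 maps an edge to its endpoints' difference, ∂[p,q] = q − p.
The 4×4 boundary matrix has rank 3 and Smith normal form diag(1,1,1).

Now H_k = ker ∂_k / im ∂_{k+1}, so:

  H_0: rank C_0 − rank ∂_1 = 4 − 3 = 1, and the invariant factors of ∂_1 are all 1, so H_0 = Z.
  H_1: rank ker ∂_1 − rank ∂_2 = (4 − 3) − 0 = 1, and there is no ∂_2, so H_1 = Z.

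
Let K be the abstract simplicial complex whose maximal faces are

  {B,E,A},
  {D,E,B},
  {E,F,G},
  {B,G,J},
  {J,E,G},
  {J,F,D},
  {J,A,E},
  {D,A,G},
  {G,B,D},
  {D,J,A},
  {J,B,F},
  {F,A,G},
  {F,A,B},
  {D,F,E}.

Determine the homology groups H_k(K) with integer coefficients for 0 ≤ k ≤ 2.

H_0 ≅ Z,  H_1 ≅ Z^2,  H_2 ≅ Z.

Order the vertices as A < B < D < E < F < G < J. Listing each simplex with vertices in this order, K has dimension 2 with simplices:

  0-simplices (7): A, B, D, E, F, G, J
  1-simplices (21): AB, AD, AE, AF, AG, AJ, BD, BE, BF, BG, BJ, DE, DF, DG, DJ, EF, EG, EJ, FG, FJ, GJ
  2-simplices (14): ABE, ABF, ADG, ADJ, AEJ, AFG, BDE, BDG, BFJ, BGJ, DEF, DFJ, EFG, EGJ

giving chain groups C_0 ≅ Z^7, C_1 ≅ Z^21, C_2 ≅ Z^14.

The boundary map ∂_1: C_1 → C_0 sends each edge [p,q] (with p < q) to q − p. For instance
  ∂FJ = J − F.
As a 7×21 matrix over Z this has rank 6, with invariant factors (1,1,1,1,1,1).

The boundary map ∂_2: C_2 → C_1 acts by ∂[p,q,r] = [q,r] − [p,r] + [p,q]. For instance
  ∂BGJ = GJ − BJ + BG,
  ∂ABE = BE − AE + AB.
This gives a 21×14 integer matrix of rank 13; reducing to Smith normal form yields diagonal entries (1,1,1,1,1,1,1,1,1,1,1,1,1).

Reading off H_k = ker ∂_k / im ∂_{k+1}:

  H_0: rank C_0 − rank ∂_1 = 7 − 6 = 1, and the invariant factors of ∂_1 are all 1, so H_0 = Z.
  H_1: rank ker ∂_1 − rank ∂_2 = (21 − 6) − 13 = 2, and the invariant factors of ∂_2 are all 1, so H_1 = Z^2.
  H_2: rank ker ∂_2 − rank ∂_3 = (14 − 13) − 0 = 1, and there is no ∂_3, so H_2 = Z.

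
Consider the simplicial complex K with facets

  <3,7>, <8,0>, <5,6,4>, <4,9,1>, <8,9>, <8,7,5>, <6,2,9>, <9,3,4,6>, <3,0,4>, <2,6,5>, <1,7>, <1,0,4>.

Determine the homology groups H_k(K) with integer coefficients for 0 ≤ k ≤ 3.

Fix the vertex order 0 < 1 < 2 < 3 < 4 < 5 < 6 < 7 < 8 < 9 and write every simplex with vertices in increasing order. Then dim K = 3 and the simplices of K are:

  0-simplices (10): [0], [1], [2], [3], [4], [5], [6], [7], [8], [9]
  1-simplices (23): [0,1], [0,3], [0,4], [0,8], [1,4], [1,7], [1,9], [2,5], [2,6], [2,9], [3,4], [3,6], [3,7], [3,9], [4,5], [4,6], [4,9], [5,6], [5,7], [5,8], [6,9], [7,8], [8,9]
  2-simplices (11): [0,1,4], [0,3,4], [1,4,9], [2,5,6], [2,6,9], [3,4,6], [3,4,9], [3,6,9], [4,5,6], [4,6,9], [5,7,8]
  3-simplices (1): [3,4,6,9]

giving chain groups C_0 ≅ Z^10, C_1 ≅ Z^23, C_2 ≅ Z^11, C_3 ≅ Z^1.

Boundary ∂_1: C_1 → C_0 is given by ∂[p,q] = [q] − [p]. For instance
  ∂[2,5] = [5] − [2].
The 10×23 boundary matrix has rank 9 and Smith normal form diag(1,1,1,1,1,1,1,1,1).

The boundary map ∂_2: C_2 → C_1 sends each 2-simplex [p,q,r] to [q,r] − [p,r] + [p,q]. For instance
  ∂[0,1,4] = [1,4] − [0,4] + [0,1],
  ∂[2,6,9] = [6,9] − [2,9] + [2,6].
As a 23×11 matrix over Z this has rank 10, with invariant factors (1,1,1,1,1,1,1,1,1,1).

∂_3: C_3 → C_2 sends each 3-simplex σ to the alternating sum Σ_i (−1)^i (σ with its i-th vertex removed). For instance
  ∂[3,4,6,9] = [4,6,9] − [3,6,9] + [3,4,9] − [3,4,6].
As a 11×1 matrix over Z this has rank 1, with invariant factors (1).

Now H_k = ker ∂_k / im ∂_{k+1}, so:

  H_0: rank C_0 − rank ∂_1 = 10 − 9 = 1, and the invariant factors of ∂_1 are all 1, so H_0 ≅ Z.
  H_1: rank ker ∂_1 − rank ∂_2 = (23 − 9) − 10 = 4, and the invariant factors of ∂_2 are all 1, so H_1 ≅ Z^4.
  H_2: rank ker ∂_2 − rank ∂_3 = (11 − 10) − 1 = 0, and the invariant factors of ∂_3 are all 1, so H_2 ≅ 0.
  H_3: rank ker ∂_3 − rank ∂_4 = (1 − 1) − 0 = 0, and there is no ∂_4, so H_3 ≅ 0.

H_0 ≅ Z,  H_1 ≅ Z^4,  H_2 = 0,  H_3 = 0.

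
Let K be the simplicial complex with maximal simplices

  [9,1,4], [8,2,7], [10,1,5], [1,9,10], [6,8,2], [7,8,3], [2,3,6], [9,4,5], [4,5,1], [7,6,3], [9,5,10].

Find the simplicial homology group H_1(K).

We work with the vertex ordering 1 < 2 < 3 < 4 < 5 < 6 < 7 < 8 < 9 < 10. The simplices of K, each written with vertices in increasing order, are:

  0-simplices (10): [1], [2], [3], [4], [5], [6], [7], [8], [9], [10]
  1-simplices (19): [1,4], [1,5], [1,9], [1,10], [2,3], [2,6], [2,7], [2,8], [3,6], [3,7], [3,8], [4,5], [4,9], [5,9], [5,10], [6,7], [6,8], [7,8], [9,10]
  2-simplices (11): [1,4,5], [1,4,9], [1,5,10], [1,9,10], [2,3,6], [2,6,8], [2,7,8], [3,6,7], [3,7,8], [4,5,9], [5,9,10]

so the chain groups are C_0 ≅ Z^10, C_1 ≅ Z^19, C_2 ≅ Z^11.

The boundary map ∂_1: C_1 → C_0 is given by ∂[p,q] = [q] − [p]. For instance
  ∂[1,10] = [10] − [1].
As a 10×19 matrix over Z this has rank 8, with invariant factors (1,1,1,1,1,1,1,1).

Boundary ∂_2: C_2 → C_1 maps a triangle to the signed sum of its edges. For instance
  ∂[2,3,6] = [3,6] − [2,6] + [2,3],
  ∂[1,9,10] = [9,10] − [1,10] + [1,9].
The 19×11 boundary matrix has rank 10 and Smith normal form diag(1,1,1,1,1,1,1,1,1,1).

Computing H_k = (kernel of ∂_k) / (image of ∂_{k+1}):

  H_1: rank ker ∂_1 − rank ∂_2 = (19 − 8) − 10 = 1, and the invariant factors of ∂_2 are all 1, so H_1 = Z.

H_1 ≅ Z.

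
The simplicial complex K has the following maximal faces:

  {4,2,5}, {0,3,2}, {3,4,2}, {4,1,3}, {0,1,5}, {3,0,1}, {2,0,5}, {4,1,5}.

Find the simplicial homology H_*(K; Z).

Fix the vertex order 0 < 1 < 2 < 3 < 4 < 5 and write every simplex with vertices in increasing order. Then dim K = 2 and the simplices of K are:

  0-simplices (6): [0], [1], [2], [3], [4], [5]
  1-simplices (12): [0,1], [0,2], [0,3], [0,5], [1,3], [1,4], [1,5], [2,3], [2,4], [2,5], [3,4], [4,5]
  2-simplices (8): [0,1,3], [0,1,5], [0,2,3], [0,2,5], [1,3,4], [1,4,5], [2,3,4], [2,4,5]

Hence C_0 ≅ Z^6, C_1 ≅ Z^12, C_2 ≅ Z^8.

∂_1: C_1 → C_0 sends each edge [p,q] (with p < q) to q − p. For instance
  ∂[3,4] = [4] − [3].
As a 6×12 matrix over Z this has rank 5, with invariant factors (1,1,1,1,1).

Boundary ∂_2: C_2 → C_1 sends each 2-simplex [p,q,r] to [q,r] − [p,r] + [p,q]. For instance
  ∂[0,1,5] = [1,5] − [0,5] + [0,1],
  ∂[2,4,5] = [4,5] − [2,5] + [2,4].
As a 12×8 matrix over Z this has rank 7, with invariant factors (1,1,1,1,1,1,1).

Computing H_k = (kernel of ∂_k) / (image of ∂_{k+1}):

  H_0: rank C_0 − rank ∂_1 = 6 − 5 = 1, and the invariant factors of ∂_1 are all 1, so H_0 = Z.
  H_1: rank ker ∂_1 − rank ∂_2 = (12 − 5) − 7 = 0, and the invariant factors of ∂_2 are all 1, so H_1 = 0.
  H_2: rank ker ∂_2 − rank ∂_3 = (8 − 7) − 0 = 1, and there is no ∂_3, so H_2 = Z.

As a check, the Euler characteristic is 6 − 12 + 8 = 2, which agrees with 1 − 0 + 1 = 2.

H_0 ≅ Z,  H_1 = 0,  H_2 ≅ Z.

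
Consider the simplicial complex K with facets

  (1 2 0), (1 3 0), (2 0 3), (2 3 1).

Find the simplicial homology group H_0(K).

H_0 = Z.

Take the total order 0 < 1 < 2 < 3 on the vertex set. Then K (dimension 2) consists of the simplices:

  0-simplices (4): [0], [1], [2], [3]
  1-simplices (6): [0,1], [0,2], [0,3], [1,2], [1,3], [2,3]
  2-simplices (4): [0,1,2], [0,1,3], [0,2,3], [1,2,3]

so the chain groups are C_0 ≅ Z^4, C_1 ≅ Z^6, C_2 ≅ Z^4.

Boundary ∂_1: C_1 → C_0 maps an edge to its endpoints' difference, ∂[p,q] = q − p. For instance
  ∂[2,3] = [3] − [2].
As a 4×6 matrix over Z this has rank 3, with invariant factors (1,1,1).

Boundary ∂_2: C_2 → C_1 sends each 2-simplex [p,q,r] to [q,r] − [p,r] + [p,q]. For instance
  ∂[0,2,3] = [2,3] − [0,3] + [0,2],
  ∂[0,1,3] = [1,3] − [0,3] + [0,1].
The 6×4 boundary matrix has rank 3 and Smith normal form diag(1,1,1).

From H_k ≅ ker(∂_k) / im(∂_{k+1}) we obtain:

  H_0: rank C_0 − rank ∂_1 = 4 − 3 = 1, and the invariant factors of ∂_1 are all 1, so H_0 = Z.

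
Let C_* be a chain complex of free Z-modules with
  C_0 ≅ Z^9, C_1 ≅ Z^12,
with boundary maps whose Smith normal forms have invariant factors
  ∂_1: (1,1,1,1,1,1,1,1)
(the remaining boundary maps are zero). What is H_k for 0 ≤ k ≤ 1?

H_0: b_0 = 9 − 0 − 8 = 1; torsion from ∂_1 factors > 1: none. So H_0 ≅ Z.
H_1: b_1 = 12 − 8 − 0 = 4; torsion from ∂_2 factors > 1: none. So H_1 ≅ Z^4.

H_0 ≅ Z,  H_1 ≅ Z^4.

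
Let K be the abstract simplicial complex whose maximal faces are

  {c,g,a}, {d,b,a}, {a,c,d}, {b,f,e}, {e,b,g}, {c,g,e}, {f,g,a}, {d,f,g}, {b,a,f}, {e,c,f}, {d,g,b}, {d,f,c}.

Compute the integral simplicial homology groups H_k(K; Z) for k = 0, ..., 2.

Fix the vertex order a < b < c < d < e < f < g and write every simplex with vertices in increasing order. Then dim K = 2 and the simplices of K are:

  0-simplices (7): a, b, c, d, e, f, g
  1-simplices (18): ab, ac, ad, af, ag, bd, be, bf, bg, cd, ce, cf, cg, df, dg, ef, eg, fg
  2-simplices (12): abd, abf, acd, acg, afg, bdg, bef, beg, cdf, cef, ceg, dfg

so the chain groups are C_0 ≅ Z^7, C_1 ≅ Z^18, C_2 ≅ Z^12.

∂_1: C_1 → C_0 maps an edge to its endpoints' difference, ∂[p,q] = q − p. For instance
  ∂ab = b − a.
This gives a 7×18 integer matrix of rank 6; reducing to Smith normal form yields diagonal entries (1,1,1,1,1,1).

The boundary map ∂_2: C_2 → C_1 maps a triangle to the signed sum of its edges. For instance
  ∂cef = ef − cf + ce,
  ∂beg = eg − bg + be.
The 18×12 boundary matrix has rank 12 and Smith normal form diag(1,1,1,1,1,1,1,1,1,1,1,2).

Reading off H_k = ker ∂_k / im ∂_{k+1}:

  H_0: rank C_0 − rank ∂_1 = 7 − 6 = 1, and the invariant factors of ∂_1 are all 1, so H_0 = Z.
  H_1: rank ker ∂_1 − rank ∂_2 = (18 − 6) − 12 = 0, and ∂_2 has invariant factor 2 > 1, so H_1 = Z/2Z.
  H_2: rank ker ∂_2 − rank ∂_3 = (12 − 12) − 0 = 0, and there is no ∂_3, so H_2 = 0.

(K is a triangulation of the real projective plane RP^2.)

H_0 ≅ Z,  H_1 ≅ Z/2Z,  H_2 = 0.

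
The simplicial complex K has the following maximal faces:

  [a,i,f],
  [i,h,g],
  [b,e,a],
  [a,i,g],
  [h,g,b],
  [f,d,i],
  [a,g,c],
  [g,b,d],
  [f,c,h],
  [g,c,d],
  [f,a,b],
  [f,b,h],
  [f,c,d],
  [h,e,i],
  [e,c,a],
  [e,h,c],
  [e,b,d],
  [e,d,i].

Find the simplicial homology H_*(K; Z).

We work with the vertex ordering a < b < c < d < e < f < g < h < i. The simplices of K, each written with vertices in increasing order, are:

  0-simplices (9): a, b, c, d, e, f, g, h, i
  1-simplices (27): ab, ac, ae, af, ag, ai, bd, be, bf, bg, bh, cd, ce, cf, cg, ch, de, df, dg, di, eh, ei, fh, fi, gh, gi, hi
  2-simplices (18): abe, abf, ace, acg, afi, agi, bde, bdg, bfh, bgh, cdf, cdg, ceh, cfh, dei, dfi, ehi, ghi

Hence C_0 ≅ Z^9, C_1 ≅ Z^27, C_2 ≅ Z^18.

∂_1: C_1 → C_0 maps an edge to its endpoints' difference, ∂[p,q] = q − p. For instance
  ∂fi = i − f.
The 9×27 boundary matrix has rank 8 and Smith normal form diag(1,1,1,1,1,1,1,1).

The boundary map ∂_2: C_2 → C_1 sends each 2-simplex [p,q,r] to [q,r] − [p,r] + [p,q]. For instance
  ∂afi = fi − ai + af,
  ∂abe = be − ae + ab.
This gives a 27×18 integer matrix of rank 17; reducing to Smith normal form yields diagonal entries (1,1,1,1,1,1,1,1,1,1,1,1,1,1,1,1,1).

From H_k ≅ ker(∂_k) / im(∂_{k+1}) we obtain:

  H_0: rank C_0 − rank ∂_1 = 9 − 8 = 1, and the invariant factors of ∂_1 are all 1, so H_0 = Z.
  H_1: rank ker ∂_1 − rank ∂_2 = (27 − 8) − 17 = 2, and the invariant factors of ∂_2 are all 1, so H_1 = Z^2.
  H_2: rank ker ∂_2 − rank ∂_3 = (18 − 17) − 0 = 1, and there is no ∂_3, so H_2 = Z.

H_0 ≅ Z,  H_1 ≅ Z^2,  H_2 ≅ Z.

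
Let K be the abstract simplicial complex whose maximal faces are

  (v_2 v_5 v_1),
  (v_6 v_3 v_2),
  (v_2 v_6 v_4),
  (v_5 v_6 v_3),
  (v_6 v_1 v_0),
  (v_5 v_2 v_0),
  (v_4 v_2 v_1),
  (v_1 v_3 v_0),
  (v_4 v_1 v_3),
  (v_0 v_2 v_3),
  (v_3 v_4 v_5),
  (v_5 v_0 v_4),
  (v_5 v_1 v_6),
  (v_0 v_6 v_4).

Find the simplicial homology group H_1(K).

Take the total order v_0 < v_1 < v_2 < v_3 < v_4 < v_5 < v_6 on the vertex set. Then K (dimension 2) consists of the simplices:

  0-simplices (7): [v_0], [v_1], [v_2], [v_3], [v_4], [v_5], [v_6]
  1-simplices (21): (21 of them)
  2-simplices (14): (14 of them)

giving chain groups C_0 ≅ Z^7, C_1 ≅ Z^21, C_2 ≅ Z^14.

∂_1: C_1 → C_0 is given by ∂[p,q] = [q] − [p]. For instance
  ∂[v_3,v_5] = [v_5] − [v_3].
As a 7×21 matrix over Z this has rank 6, with invariant factors (1,1,1,1,1,1).

∂_2: C_2 → C_1 acts by ∂[p,q,r] = [q,r] − [p,r] + [p,q]. For instance
  ∂[v_0,v_1,v_6] = [v_1,v_6] − [v_0,v_6] + [v_0,v_1],
  ∂[v_3,v_4,v_5] = [v_4,v_5] − [v_3,v_5] + [v_3,v_4].
The resulting 21×14 matrix has rank 13, and its Smith normal form has invariant factors (1,1,1,1,1,1,1,1,1,1,1,1,1).

Reading off H_k = ker ∂_k / im ∂_{k+1}:

  H_1: rank ker ∂_1 − rank ∂_2 = (21 − 6) − 13 = 2, and the invariant factors of ∂_2 are all 1, so H_1 = Z^2.

(K is a triangulation of the torus T^2.)

H_1 ≅ Z^2.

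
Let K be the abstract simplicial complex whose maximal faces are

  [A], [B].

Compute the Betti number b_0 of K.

b_0 = 2.

Order the vertices as A < B. Listing each simplex with vertices in this order, K has dimension 0 with simplices:

  0-simplices (2): A, B

giving chain groups C_0 ≅ Z^2.

Computing H_k = (kernel of ∂_k) / (image of ∂_{k+1}):

  H_0: rank C_0 − rank ∂_1 = 2 − 0 = 2, and there is no ∂_1, so H_0 = Z^2.

(K is a triangulation of a set of 2 points.)

Hence the Betti numbers are b_0 = 2.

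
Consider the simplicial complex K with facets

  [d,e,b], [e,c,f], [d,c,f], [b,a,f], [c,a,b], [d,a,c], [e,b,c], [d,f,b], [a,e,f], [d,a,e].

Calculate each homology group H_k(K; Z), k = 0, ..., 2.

Order the vertices as a < b < c < d < e < f. Listing each simplex with vertices in this order, K has dimension 2 with simplices:

  0-simplices (6): a, b, c, d, e, f
  1-simplices (15): ab, ac, ad, ae, af, bc, bd, be, bf, cd, ce, cf, de, df, ef
  2-simplices (10): abc, abf, acd, ade, aef, bce, bde, bdf, cdf, cef

Hence C_0 ≅ Z^6, C_1 ≅ Z^15, C_2 ≅ Z^10.

∂_1: C_1 → C_0 maps an edge to its endpoints' difference, ∂[p,q] = q − p. For instance
  ∂af = f − a.
This gives a 6×15 integer matrix of rank 5; reducing to Smith normal form yields diagonal entries (1,1,1,1,1).

The boundary map ∂_2: C_2 → C_1 maps a triangle to the signed sum of its edges. For instance
  ∂abc = bc − ac + ab,
  ∂ade = de − ae + ad.
The resulting 15×10 matrix has rank 10, and its Smith normal form has invariant factors (1,1,1,1,1,1,1,1,1,2).

Now H_k = ker ∂_k / im ∂_{k+1}, so:

  H_0: rank C_0 − rank ∂_1 = 6 − 5 = 1, and the invariant factors of ∂_1 are all 1, so H_0 ≅ Z.
  H_1: rank ker ∂_1 − rank ∂_2 = (15 − 5) − 10 = 0, and ∂_2 has invariant factor 2 > 1, so H_1 ≅ Z/2.
  H_2: rank ker ∂_2 − rank ∂_3 = (10 − 10) − 0 = 0, and there is no ∂_3, so H_2 ≅ 0.

H_0 ≅ Z,  H_1 ≅ Z/2,  H_2 = 0.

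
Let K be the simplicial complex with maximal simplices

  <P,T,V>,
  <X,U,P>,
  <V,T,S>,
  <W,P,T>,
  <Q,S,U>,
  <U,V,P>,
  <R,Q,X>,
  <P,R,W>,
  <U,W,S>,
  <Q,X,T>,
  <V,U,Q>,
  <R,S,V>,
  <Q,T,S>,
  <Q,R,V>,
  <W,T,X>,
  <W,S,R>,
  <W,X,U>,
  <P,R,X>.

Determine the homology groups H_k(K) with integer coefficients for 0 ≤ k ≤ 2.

H_0 ≅ Z,  H_1 ≅ Z ⊕ Z/2,  H_2 = 0.

Fix the vertex order P < Q < R < S < T < U < V < W < X and write every simplex with vertices in increasing order. Then dim K = 2 and the simplices of K are:

  0-simplices (9): P, Q, R, S, T, U, V, W, X
  1-simplices (27): PR, PT, PU, PV, PW, PX, QR, QS, QT, QU, QV, QX, RS, RV, RW, RX, ST, SU, SV, SW, TV, TW, TX, UV, UW, UX, WX
  2-simplices (18): PRW, PRX, PTV, PTW, PUV, PUX, QRV, QRX, QST, QSU, QTX, QUV, RSV, RSW, STV, SUW, TWX, UWX

giving chain groups C_0 ≅ Z^9, C_1 ≅ Z^27, C_2 ≅ Z^18.

The boundary map ∂_1: C_1 → C_0 is given by ∂[p,q] = [q] − [p].
The 9×27 boundary matrix has rank 8 and Smith normal form diag(1,1,1,1,1,1,1,1).

The boundary map ∂_2: C_2 → C_1 sends each 2-simplex [p,q,r] to [q,r] − [p,r] + [p,q]. For instance
  ∂PUV = UV − PV + PU,
  ∂RSW = SW − RW + RS.
As a 27×18 matrix over Z this has rank 18, with invariant factors (1,1,1,1,1,1,1,1,1,1,1,1,1,1,1,1,1,2).

From H_k ≅ ker(∂_k) / im(∂_{k+1}) we obtain:

  H_0: rank C_0 − rank ∂_1 = 9 − 8 = 1, and the invariant factors of ∂_1 are all 1, so H_0 = Z.
  H_1: rank ker ∂_1 − rank ∂_2 = (27 − 8) − 18 = 1, and ∂_2 has invariant factor 2 > 1, so H_1 = Z ⊕ Z/2.
  H_2: rank ker ∂_2 − rank ∂_3 = (18 − 18) − 0 = 0, and there is no ∂_3, so H_2 = 0.

As a check, the Euler characteristic is 9 − 27 + 18 = 0, which agrees with 1 − 1 + 0 = 0.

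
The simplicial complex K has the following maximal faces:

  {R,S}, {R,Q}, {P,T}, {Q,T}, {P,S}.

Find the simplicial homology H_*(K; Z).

K has 5 vertices, 5 edges.
rank ∂_0 = 0, rank ∂_1 = 4 ⇒ b_0 = 5 − 0 − 4 = 1; all invariant factors of ∂_1 are 1 so no torsion. So H_0 = Z.
rank ∂_1 = 4, rank ∂_2 = 0 ⇒ b_1 = 5 − 4 − 0 = 1. So H_1 = Z.

H_0 ≅ Z,  H_1 ≅ Z.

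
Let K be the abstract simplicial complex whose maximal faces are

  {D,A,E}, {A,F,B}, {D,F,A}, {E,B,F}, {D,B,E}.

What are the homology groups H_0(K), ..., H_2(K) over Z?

H_0 = Z,  H_1 = Z,  H_2 = 0.

Fix the vertex order A < B < D < E < F and write every simplex with vertices in increasing order. Then dim K = 2 and the simplices of K are:

  0-simplices (5): A, B, D, E, F
  1-simplices (10): AB, AD, AE, AF, BD, BE, BF, DE, DF, EF
  2-simplices (5): ABF, ADE, ADF, BDE, BEF

so the chain groups are C_0 ≅ Z^5, C_1 ≅ Z^10, C_2 ≅ Z^5.

The boundary map ∂_1: C_1 → C_0 maps an edge to its endpoints' difference, ∂[p,q] = q − p. For instance
  ∂AF = F − A.
As a 5×10 matrix over Z this has rank 4, with invariant factors (1,1,1,1).

∂_2: C_2 → C_1 sends each 2-simplex [p,q,r] to [q,r] − [p,r] + [p,q]. For instance
  ∂ADF = DF − AF + AD,
  ∂BEF = EF − BF + BE.
This gives a 10×5 integer matrix of rank 5; reducing to Smith normal form yields diagonal entries (1,1,1,1,1).

Now H_k = ker ∂_k / im ∂_{k+1}, so:

  H_0: rank C_0 − rank ∂_1 = 5 − 4 = 1, and the invariant factors of ∂_1 are all 1, so H_0 ≅ Z.
  H_1: rank ker ∂_1 − rank ∂_2 = (10 − 4) − 5 = 1, and the invariant factors of ∂_2 are all 1, so H_1 ≅ Z.
  H_2: rank ker ∂_2 − rank ∂_3 = (5 − 5) − 0 = 0, and there is no ∂_3, so H_2 ≅ 0.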